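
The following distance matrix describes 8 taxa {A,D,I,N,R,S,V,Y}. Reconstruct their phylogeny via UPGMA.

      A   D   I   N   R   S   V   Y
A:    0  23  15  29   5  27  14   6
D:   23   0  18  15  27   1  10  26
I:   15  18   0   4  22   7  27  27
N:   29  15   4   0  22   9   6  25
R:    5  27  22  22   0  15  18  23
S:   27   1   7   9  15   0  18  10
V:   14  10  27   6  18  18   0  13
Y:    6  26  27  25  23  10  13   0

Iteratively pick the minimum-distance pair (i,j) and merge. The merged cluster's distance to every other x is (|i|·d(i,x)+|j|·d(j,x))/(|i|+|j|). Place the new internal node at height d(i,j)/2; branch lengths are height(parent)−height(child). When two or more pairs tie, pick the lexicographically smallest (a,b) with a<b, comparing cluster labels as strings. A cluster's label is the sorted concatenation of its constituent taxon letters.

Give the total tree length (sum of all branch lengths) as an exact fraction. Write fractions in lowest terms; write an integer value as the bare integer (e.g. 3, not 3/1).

iteration 1: select D,S (d=1); attach at lengths (1/2, 1/2); label the merged cluster DS
  updated: d(A,DS)=25, d(DS,I)=25/2, d(DS,N)=12, d(DS,R)=21, d(DS,V)=14, d(DS,Y)=18
iteration 2: select I,N (d=4); attach at lengths (2, 2); label the merged cluster IN
  updated: d(A,IN)=22, d(DS,IN)=49/4, d(IN,R)=22, d(IN,V)=33/2, d(IN,Y)=26
iteration 3: select A,R (d=5); attach at lengths (5/2, 5/2); label the merged cluster AR
  updated: d(AR,DS)=23, d(AR,IN)=22, d(AR,V)=16, d(AR,Y)=29/2
iteration 4: select DS,IN (d=49/4); attach at lengths (45/8, 33/8); label the merged cluster DINS
  updated: d(AR,DINS)=45/2, d(DINS,V)=61/4, d(DINS,Y)=22
iteration 5: select V,Y (d=13); attach at lengths (13/2, 13/2); label the merged cluster VY
  updated: d(AR,VY)=61/4, d(DINS,VY)=149/8
iteration 6: select AR,VY (d=61/4); attach at lengths (41/8, 9/8); label the merged cluster ARVY
  updated: d(ARVY,DINS)=329/16
iteration 7: select ARVY,DINS (d=329/16); attach at lengths (85/32, 133/32); label the merged cluster ADINRSVY
final tree: (((A:5/2,R:5/2):41/8,(V:13/2,Y:13/2):9/8):85/32,((D:1/2,S:1/2):45/8,(I:2,N:2):33/8):133/32)
total length: 733/16

733/16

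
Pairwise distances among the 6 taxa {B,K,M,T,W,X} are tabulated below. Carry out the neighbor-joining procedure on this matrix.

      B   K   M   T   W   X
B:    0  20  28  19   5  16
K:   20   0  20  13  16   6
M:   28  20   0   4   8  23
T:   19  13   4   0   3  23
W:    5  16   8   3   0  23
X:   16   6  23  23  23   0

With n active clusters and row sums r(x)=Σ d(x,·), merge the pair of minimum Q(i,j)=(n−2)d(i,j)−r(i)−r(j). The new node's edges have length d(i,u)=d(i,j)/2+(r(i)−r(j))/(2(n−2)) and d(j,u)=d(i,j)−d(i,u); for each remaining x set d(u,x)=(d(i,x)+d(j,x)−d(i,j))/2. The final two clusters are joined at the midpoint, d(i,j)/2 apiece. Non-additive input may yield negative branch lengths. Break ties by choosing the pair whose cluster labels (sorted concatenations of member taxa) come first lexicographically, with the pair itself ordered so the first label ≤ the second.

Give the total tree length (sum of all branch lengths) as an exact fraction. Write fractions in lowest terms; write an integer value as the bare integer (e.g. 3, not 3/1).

1. join K+X (d=6, Q=-142) ⇒ KX; edges |K|=1, |X|=5
  updated: d(B,KX)=15, d(KX,M)=37/2, d(KX,T)=15, d(KX,W)=33/2
2. join M+T (d=4, Q=-175/2) ⇒ MT; edges |M|=59/12, |T|=-11/12
  updated: d(B,MT)=43/2, d(KX,MT)=59/4, d(MT,W)=7/2
3. join B+KX (d=15, Q=-231/4) ⇒ BKX; edges |B|=101/16, |KX|=139/16
  updated: d(BKX,MT)=85/8, d(BKX,W)=13/4
4. join BKX+MT (d=85/8, Q=-139/8) ⇒ BKMTX; edges |BKX|=83/16, |MT|=87/16
  updated: d(BKMTX,W)=-31/16
5. join BKMTX+W (d=-31/16) ⇒ BKMTWX; edges |BKMTX|=-31/32, |W|=-31/32
final tree: (((B:101/16,(K:1,X:5):139/16):83/16,(M:59/12,T:-11/12):87/16):-31/32,W:-31/32)
total length: 539/16

539/16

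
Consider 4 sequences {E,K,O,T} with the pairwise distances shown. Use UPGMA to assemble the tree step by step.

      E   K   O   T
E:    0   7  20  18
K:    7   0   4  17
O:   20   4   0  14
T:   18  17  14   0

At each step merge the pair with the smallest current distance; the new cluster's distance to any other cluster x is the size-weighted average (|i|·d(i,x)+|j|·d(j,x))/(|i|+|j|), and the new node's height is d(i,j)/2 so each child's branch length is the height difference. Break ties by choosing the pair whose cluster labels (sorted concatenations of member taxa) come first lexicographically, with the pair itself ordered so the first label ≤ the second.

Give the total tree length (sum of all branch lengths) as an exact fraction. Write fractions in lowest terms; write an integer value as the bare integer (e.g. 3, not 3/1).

301/12

iteration 1: select K,O (d=4); attach at lengths (2, 2); label the merged cluster KO
  updated: d(E,KO)=27/2, d(KO,T)=31/2
iteration 2: select E,KO (d=27/2); attach at lengths (27/4, 19/4); label the merged cluster EKO
  updated: d(EKO,T)=49/3
iteration 3: select EKO,T (d=49/3); attach at lengths (17/12, 49/6); label the merged cluster EKOT
final tree: ((E:27/4,(K:2,O:2):19/4):17/12,T:49/6)
total length: 301/12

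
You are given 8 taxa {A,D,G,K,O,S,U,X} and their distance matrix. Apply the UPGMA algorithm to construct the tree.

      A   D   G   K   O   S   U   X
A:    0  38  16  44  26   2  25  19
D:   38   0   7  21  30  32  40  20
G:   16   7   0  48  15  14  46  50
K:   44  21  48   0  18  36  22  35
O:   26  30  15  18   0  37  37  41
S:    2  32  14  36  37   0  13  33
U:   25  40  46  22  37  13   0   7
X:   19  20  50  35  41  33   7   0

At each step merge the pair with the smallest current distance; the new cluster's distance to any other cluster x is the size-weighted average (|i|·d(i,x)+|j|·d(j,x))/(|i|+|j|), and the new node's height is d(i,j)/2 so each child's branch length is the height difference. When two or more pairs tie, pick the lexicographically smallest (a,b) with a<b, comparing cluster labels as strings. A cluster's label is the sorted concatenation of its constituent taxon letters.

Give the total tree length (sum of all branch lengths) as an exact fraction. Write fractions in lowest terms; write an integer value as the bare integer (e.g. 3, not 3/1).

607/8

1. join A+S (d=2) ⇒ AS; edges |A|=1, |S|=1
  updated: d(AS,D)=35, d(AS,G)=15, d(AS,K)=40, d(AS,O)=63/2, d(AS,U)=19, d(AS,X)=26
2. join D+G (d=7) ⇒ DG; edges |D|=7/2, |G|=7/2
  updated: d(AS,DG)=25, d(DG,K)=69/2, d(DG,O)=45/2, d(DG,U)=43, d(DG,X)=35
3. join U+X (d=7) ⇒ UX; edges |U|=7/2, |X|=7/2
  updated: d(AS,UX)=45/2, d(DG,UX)=39, d(K,UX)=57/2, d(O,UX)=39
4. join K+O (d=18) ⇒ KO; edges |K|=9, |O|=9
  updated: d(AS,KO)=143/4, d(DG,KO)=57/2, d(KO,UX)=135/4
5. join AS+UX (d=45/2) ⇒ ASUX; edges |AS|=41/4, |UX|=31/4
  updated: d(ASUX,DG)=32, d(ASUX,KO)=139/4
6. join DG+KO (d=57/2) ⇒ DGKO; edges |DG|=43/4, |KO|=21/4
  updated: d(ASUX,DGKO)=267/8
7. join ASUX+DGKO (d=267/8) ⇒ ADGKOSUX; edges |ASUX|=87/16, |DGKO|=39/16
final tree: (((A:1,S:1):41/4,(U:7/2,X:7/2):31/4):87/16,((D:7/2,G:7/2):43/4,(K:9,O:9):21/4):39/16)
total length: 607/8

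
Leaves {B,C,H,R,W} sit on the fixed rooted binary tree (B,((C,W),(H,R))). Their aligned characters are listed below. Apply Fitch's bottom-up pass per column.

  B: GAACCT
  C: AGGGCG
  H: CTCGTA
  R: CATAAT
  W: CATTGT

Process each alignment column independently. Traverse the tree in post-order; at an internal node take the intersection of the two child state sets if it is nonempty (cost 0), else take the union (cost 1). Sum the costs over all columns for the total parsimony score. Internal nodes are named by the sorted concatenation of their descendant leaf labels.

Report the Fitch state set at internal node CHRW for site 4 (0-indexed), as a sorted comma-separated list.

CW@0: {A} ∪ {C} = {A,C} (union, +1)
HR@0: {C} ∩ {C} = {C} (intersection, +0)
CHRW@0: {A,C} ∩ {C} = {C} (intersection, +0)
BCHRW@0: {G} ∪ {C} = {C,G} (union, +1)
CW@1: {G} ∪ {A} = {A,G} (union, +1)
HR@1: {T} ∪ {A} = {A,T} (union, +1)
CHRW@1: {A,G} ∩ {A,T} = {A} (intersection, +0)
BCHRW@1: {A} ∩ {A} = {A} (intersection, +0)
CW@2: {G} ∪ {T} = {G,T} (union, +1)
HR@2: {C} ∪ {T} = {C,T} (union, +1)
CHRW@2: {G,T} ∩ {C,T} = {T} (intersection, +0)
BCHRW@2: {A} ∪ {T} = {A,T} (union, +1)
CW@3: {G} ∪ {T} = {G,T} (union, +1)
HR@3: {G} ∪ {A} = {A,G} (union, +1)
CHRW@3: {G,T} ∩ {A,G} = {G} (intersection, +0)
BCHRW@3: {C} ∪ {G} = {C,G} (union, +1)
CW@4: {C} ∪ {G} = {C,G} (union, +1)
HR@4: {T} ∪ {A} = {A,T} (union, +1)
CHRW@4: {C,G} ∪ {A,T} = {A,C,G,T} (union, +1)
BCHRW@4: {C} ∩ {A,C,G,T} = {C} (intersection, +0)
CW@5: {G} ∪ {T} = {G,T} (union, +1)
HR@5: {A} ∪ {T} = {A,T} (union, +1)
CHRW@5: {G,T} ∩ {A,T} = {T} (intersection, +0)
BCHRW@5: {T} ∩ {T} = {T} (intersection, +0)
per-site changes: [2, 2, 3, 3, 3, 2]; total = 15

A,C,G,T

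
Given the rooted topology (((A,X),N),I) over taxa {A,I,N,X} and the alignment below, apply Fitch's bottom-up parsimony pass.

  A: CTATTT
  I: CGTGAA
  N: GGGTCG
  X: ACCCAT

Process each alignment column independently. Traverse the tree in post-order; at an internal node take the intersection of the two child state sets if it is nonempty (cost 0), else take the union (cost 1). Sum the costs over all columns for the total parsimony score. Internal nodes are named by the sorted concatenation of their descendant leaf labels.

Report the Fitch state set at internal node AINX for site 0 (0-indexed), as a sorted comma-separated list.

C

AX@0: {C} ∪ {A} = {A,C} (union, +1)
ANX@0: {A,C} ∪ {G} = {A,C,G} (union, +1)
AINX@0: {A,C,G} ∩ {C} = {C} (intersection, +0)
AX@1: {T} ∪ {C} = {C,T} (union, +1)
ANX@1: {C,T} ∪ {G} = {C,G,T} (union, +1)
AINX@1: {C,G,T} ∩ {G} = {G} (intersection, +0)
AX@2: {A} ∪ {C} = {A,C} (union, +1)
ANX@2: {A,C} ∪ {G} = {A,C,G} (union, +1)
AINX@2: {A,C,G} ∪ {T} = {A,C,G,T} (union, +1)
AX@3: {T} ∪ {C} = {C,T} (union, +1)
ANX@3: {C,T} ∩ {T} = {T} (intersection, +0)
AINX@3: {T} ∪ {G} = {G,T} (union, +1)
AX@4: {T} ∪ {A} = {A,T} (union, +1)
ANX@4: {A,T} ∪ {C} = {A,C,T} (union, +1)
AINX@4: {A,C,T} ∩ {A} = {A} (intersection, +0)
AX@5: {T} ∩ {T} = {T} (intersection, +0)
ANX@5: {T} ∪ {G} = {G,T} (union, +1)
AINX@5: {G,T} ∪ {A} = {A,G,T} (union, +1)
per-site changes: [2, 2, 3, 2, 2, 2]; total = 13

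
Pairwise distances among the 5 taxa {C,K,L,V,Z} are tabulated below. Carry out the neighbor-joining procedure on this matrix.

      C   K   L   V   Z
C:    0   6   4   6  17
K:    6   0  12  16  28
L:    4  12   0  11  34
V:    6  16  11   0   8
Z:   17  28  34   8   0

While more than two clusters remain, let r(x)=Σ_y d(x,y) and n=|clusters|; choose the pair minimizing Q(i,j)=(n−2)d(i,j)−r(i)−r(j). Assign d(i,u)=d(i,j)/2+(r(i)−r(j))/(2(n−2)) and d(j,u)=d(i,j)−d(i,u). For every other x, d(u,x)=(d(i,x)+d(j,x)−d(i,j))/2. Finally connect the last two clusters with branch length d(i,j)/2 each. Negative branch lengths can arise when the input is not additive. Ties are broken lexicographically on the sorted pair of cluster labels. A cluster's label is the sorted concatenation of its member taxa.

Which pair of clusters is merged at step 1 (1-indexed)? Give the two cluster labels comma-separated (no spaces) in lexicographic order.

iteration 1: select V,Z (d=8, Q=-104); attach at lengths (-11/3, 35/3); label the merged cluster VZ
  updated: d(C,VZ)=15/2, d(K,VZ)=18, d(L,VZ)=37/2
iteration 2: select C,VZ (d=15/2, Q=-93/2); attach at lengths (-23/8, 83/8); label the merged cluster CVZ
  updated: d(CVZ,K)=33/4, d(CVZ,L)=15/2
iteration 3: select CVZ,K (d=33/4, Q=-111/4); attach at lengths (15/8, 51/8); label the merged cluster CKVZ
  updated: d(CKVZ,L)=45/8
iteration 4: select CKVZ,L (d=45/8); attach at lengths (45/16, 45/16); label the merged cluster CKLVZ
final tree: (((C:-23/8,(V:-11/3,Z:35/3):83/8):15/8,K:51/8):45/16,L:45/16)
total length: 235/8

V,Z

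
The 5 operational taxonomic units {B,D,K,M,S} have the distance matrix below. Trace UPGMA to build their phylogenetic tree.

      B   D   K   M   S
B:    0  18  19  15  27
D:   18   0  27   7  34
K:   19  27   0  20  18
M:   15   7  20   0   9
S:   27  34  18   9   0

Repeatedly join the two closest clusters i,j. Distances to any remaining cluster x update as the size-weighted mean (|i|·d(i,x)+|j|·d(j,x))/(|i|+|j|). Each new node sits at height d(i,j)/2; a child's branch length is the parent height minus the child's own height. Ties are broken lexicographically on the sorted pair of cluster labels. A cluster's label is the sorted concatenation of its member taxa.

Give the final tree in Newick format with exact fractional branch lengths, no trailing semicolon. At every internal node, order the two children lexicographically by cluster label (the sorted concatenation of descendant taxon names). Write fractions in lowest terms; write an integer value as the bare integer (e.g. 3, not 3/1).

1. join D+M (d=7) ⇒ DM; edges |D|=7/2, |M|=7/2
  updated: d(B,DM)=33/2, d(DM,K)=47/2, d(DM,S)=43/2
2. join B+DM (d=33/2) ⇒ BDM; edges |B|=33/4, |DM|=19/4
  updated: d(BDM,K)=22, d(BDM,S)=70/3
3. join K+S (d=18) ⇒ KS; edges |K|=9, |S|=9
  updated: d(BDM,KS)=68/3
4. join BDM+KS (d=68/3) ⇒ BDKMS; edges |BDM|=37/12, |KS|=7/3
final tree: ((B:33/4,(D:7/2,M:7/2):19/4):37/12,(K:9,S:9):7/3)
total length: 521/12

((B:33/4,(D:7/2,M:7/2):19/4):37/12,(K:9,S:9):7/3)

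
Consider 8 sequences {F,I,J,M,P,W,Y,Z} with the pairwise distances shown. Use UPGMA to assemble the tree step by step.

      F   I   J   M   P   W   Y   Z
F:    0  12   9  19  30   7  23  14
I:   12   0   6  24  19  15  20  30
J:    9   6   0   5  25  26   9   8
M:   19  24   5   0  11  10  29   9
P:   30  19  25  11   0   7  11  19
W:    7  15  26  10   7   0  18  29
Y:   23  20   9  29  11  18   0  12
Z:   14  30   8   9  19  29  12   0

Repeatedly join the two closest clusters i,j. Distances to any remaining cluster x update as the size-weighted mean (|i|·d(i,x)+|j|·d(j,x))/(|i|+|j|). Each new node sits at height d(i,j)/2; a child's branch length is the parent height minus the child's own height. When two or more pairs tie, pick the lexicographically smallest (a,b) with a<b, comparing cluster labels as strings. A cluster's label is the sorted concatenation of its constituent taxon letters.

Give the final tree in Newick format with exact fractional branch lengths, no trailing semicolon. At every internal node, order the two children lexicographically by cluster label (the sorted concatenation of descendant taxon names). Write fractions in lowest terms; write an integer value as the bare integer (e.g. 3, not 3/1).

(((F:7/2,W:7/2):13/4,I:27/4):163/60,(((J:5/2,M:5/2):7/4,Z:17/4):9/2,(P:11/2,Y:11/2):13/4):43/60)

iteration 1: select J,M (d=5); attach at lengths (5/2, 5/2); label the merged cluster JM
  updated: d(F,JM)=14, d(I,JM)=15, d(JM,P)=18, d(JM,W)=18, d(JM,Y)=19, d(JM,Z)=17/2
iteration 2: select F,W (d=7); attach at lengths (7/2, 7/2); label the merged cluster FW
  updated: d(FW,I)=27/2, d(FW,JM)=16, d(FW,P)=37/2, d(FW,Y)=41/2, d(FW,Z)=43/2
iteration 3: select JM,Z (d=17/2); attach at lengths (7/4, 17/4); label the merged cluster JMZ
  updated: d(FW,JMZ)=107/6, d(I,JMZ)=20, d(JMZ,P)=55/3, d(JMZ,Y)=50/3
iteration 4: select P,Y (d=11); attach at lengths (11/2, 11/2); label the merged cluster PY
  updated: d(FW,PY)=39/2, d(I,PY)=39/2, d(JMZ,PY)=35/2
iteration 5: select FW,I (d=27/2); attach at lengths (13/4, 27/4); label the merged cluster FIW
  updated: d(FIW,JMZ)=167/9, d(FIW,PY)=39/2
iteration 6: select JMZ,PY (d=35/2); attach at lengths (9/2, 13/4); label the merged cluster JMPYZ
  updated: d(FIW,JMPYZ)=284/15
iteration 7: select FIW,JMPYZ (d=284/15); attach at lengths (163/60, 43/60); label the merged cluster FIJMPWYZ
final tree: (((F:7/2,W:7/2):13/4,I:27/4):163/60,(((J:5/2,M:5/2):7/4,Z:17/4):9/2,(P:11/2,Y:11/2):13/4):43/60)
total length: 3011/60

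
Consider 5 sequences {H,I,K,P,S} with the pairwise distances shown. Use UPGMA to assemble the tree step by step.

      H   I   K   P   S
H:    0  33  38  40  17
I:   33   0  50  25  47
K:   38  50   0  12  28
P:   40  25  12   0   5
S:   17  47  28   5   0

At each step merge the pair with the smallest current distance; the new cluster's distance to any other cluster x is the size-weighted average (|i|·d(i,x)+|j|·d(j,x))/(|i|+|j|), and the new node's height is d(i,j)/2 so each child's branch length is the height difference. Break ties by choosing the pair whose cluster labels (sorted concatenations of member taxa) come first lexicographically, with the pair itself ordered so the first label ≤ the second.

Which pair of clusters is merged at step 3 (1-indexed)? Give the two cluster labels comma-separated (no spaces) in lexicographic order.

H,KPS

step 1: merge (P,S) at d=5; branch lengths P→5/2, S→5/2; new cluster PS
  updated: d(H,PS)=57/2, d(I,PS)=36, d(K,PS)=20
step 2: merge (K,PS) at d=20; branch lengths K→10, PS→15/2; new cluster KPS
  updated: d(H,KPS)=95/3, d(I,KPS)=122/3
step 3: merge (H,KPS) at d=95/3; branch lengths H→95/6, KPS→35/6; new cluster HKPS
  updated: d(HKPS,I)=155/4
step 4: merge (HKPS,I) at d=155/4; branch lengths HKPS→85/24, I→155/8; new cluster HIKPS
final tree: ((H:95/6,(K:10,(P:5/2,S:5/2):15/2):35/6):85/24,I:155/8)
total length: 805/12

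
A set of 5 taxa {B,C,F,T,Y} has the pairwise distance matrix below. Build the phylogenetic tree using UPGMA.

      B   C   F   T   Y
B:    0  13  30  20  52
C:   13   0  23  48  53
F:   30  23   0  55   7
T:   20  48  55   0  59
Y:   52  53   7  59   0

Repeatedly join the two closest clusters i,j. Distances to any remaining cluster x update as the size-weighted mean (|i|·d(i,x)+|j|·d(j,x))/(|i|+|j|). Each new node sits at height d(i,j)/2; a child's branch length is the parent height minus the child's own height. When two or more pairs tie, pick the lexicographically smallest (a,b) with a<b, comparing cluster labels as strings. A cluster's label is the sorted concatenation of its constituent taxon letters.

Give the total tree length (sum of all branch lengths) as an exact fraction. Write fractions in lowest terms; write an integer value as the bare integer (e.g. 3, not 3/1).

iteration 1: select F,Y (d=7); attach at lengths (7/2, 7/2); label the merged cluster FY
  updated: d(B,FY)=41, d(C,FY)=38, d(FY,T)=57
iteration 2: select B,C (d=13); attach at lengths (13/2, 13/2); label the merged cluster BC
  updated: d(BC,FY)=79/2, d(BC,T)=34
iteration 3: select BC,T (d=34); attach at lengths (21/2, 17); label the merged cluster BCT
  updated: d(BCT,FY)=136/3
iteration 4: select BCT,FY (d=136/3); attach at lengths (17/3, 115/6); label the merged cluster BCFTY
final tree: (((B:13/2,C:13/2):21/2,T:17):17/3,(F:7/2,Y:7/2):115/6)
total length: 217/3

217/3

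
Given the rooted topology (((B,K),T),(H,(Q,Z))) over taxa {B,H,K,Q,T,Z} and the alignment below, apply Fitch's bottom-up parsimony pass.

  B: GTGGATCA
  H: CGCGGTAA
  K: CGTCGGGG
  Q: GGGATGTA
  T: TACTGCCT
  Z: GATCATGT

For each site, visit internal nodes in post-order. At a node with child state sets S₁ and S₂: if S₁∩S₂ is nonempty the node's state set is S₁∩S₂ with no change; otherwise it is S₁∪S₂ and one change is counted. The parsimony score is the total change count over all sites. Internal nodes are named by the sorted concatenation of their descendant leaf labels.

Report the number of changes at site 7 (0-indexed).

3

site 0, node BK: B={G} ∪ K={C} → {C,G} (+1)
site 0, node BKT: BK={C,G} ∪ T={T} → {C,G,T} (+1)
site 0, node QZ: Q={G} ∩ Z={G} → {G} (+0)
site 0, node HQZ: H={C} ∪ QZ={G} → {C,G} (+1)
site 0, node BHKQTZ: BKT={C,G,T} ∩ HQZ={C,G} → {C,G} (+0)
site 1, node BK: B={T} ∪ K={G} → {G,T} (+1)
site 1, node BKT: BK={G,T} ∪ T={A} → {A,G,T} (+1)
site 1, node QZ: Q={G} ∪ Z={A} → {A,G} (+1)
site 1, node HQZ: H={G} ∩ QZ={A,G} → {G} (+0)
site 1, node BHKQTZ: BKT={A,G,T} ∩ HQZ={G} → {G} (+0)
site 2, node BK: B={G} ∪ K={T} → {G,T} (+1)
site 2, node BKT: BK={G,T} ∪ T={C} → {C,G,T} (+1)
site 2, node QZ: Q={G} ∪ Z={T} → {G,T} (+1)
site 2, node HQZ: H={C} ∪ QZ={G,T} → {C,G,T} (+1)
site 2, node BHKQTZ: BKT={C,G,T} ∩ HQZ={C,G,T} → {C,G,T} (+0)
site 3, node BK: B={G} ∪ K={C} → {C,G} (+1)
site 3, node BKT: BK={C,G} ∪ T={T} → {C,G,T} (+1)
site 3, node QZ: Q={A} ∪ Z={C} → {A,C} (+1)
site 3, node HQZ: H={G} ∪ QZ={A,C} → {A,C,G} (+1)
site 3, node BHKQTZ: BKT={C,G,T} ∩ HQZ={A,C,G} → {C,G} (+0)
site 4, node BK: B={A} ∪ K={G} → {A,G} (+1)
site 4, node BKT: BK={A,G} ∩ T={G} → {G} (+0)
site 4, node QZ: Q={T} ∪ Z={A} → {A,T} (+1)
site 4, node HQZ: H={G} ∪ QZ={A,T} → {A,G,T} (+1)
site 4, node BHKQTZ: BKT={G} ∩ HQZ={A,G,T} → {G} (+0)
site 5, node BK: B={T} ∪ K={G} → {G,T} (+1)
site 5, node BKT: BK={G,T} ∪ T={C} → {C,G,T} (+1)
site 5, node QZ: Q={G} ∪ Z={T} → {G,T} (+1)
site 5, node HQZ: H={T} ∩ QZ={G,T} → {T} (+0)
site 5, node BHKQTZ: BKT={C,G,T} ∩ HQZ={T} → {T} (+0)
site 6, node BK: B={C} ∪ K={G} → {C,G} (+1)
site 6, node BKT: BK={C,G} ∩ T={C} → {C} (+0)
site 6, node QZ: Q={T} ∪ Z={G} → {G,T} (+1)
site 6, node HQZ: H={A} ∪ QZ={G,T} → {A,G,T} (+1)
site 6, node BHKQTZ: BKT={C} ∪ HQZ={A,G,T} → {A,C,G,T} (+1)
site 7, node BK: B={A} ∪ K={G} → {A,G} (+1)
site 7, node BKT: BK={A,G} ∪ T={T} → {A,G,T} (+1)
site 7, node QZ: Q={A} ∪ Z={T} → {A,T} (+1)
site 7, node HQZ: H={A} ∩ QZ={A,T} → {A} (+0)
site 7, node BHKQTZ: BKT={A,G,T} ∩ HQZ={A} → {A} (+0)
per-site changes: [3, 3, 4, 4, 3, 3, 4, 3]; total = 27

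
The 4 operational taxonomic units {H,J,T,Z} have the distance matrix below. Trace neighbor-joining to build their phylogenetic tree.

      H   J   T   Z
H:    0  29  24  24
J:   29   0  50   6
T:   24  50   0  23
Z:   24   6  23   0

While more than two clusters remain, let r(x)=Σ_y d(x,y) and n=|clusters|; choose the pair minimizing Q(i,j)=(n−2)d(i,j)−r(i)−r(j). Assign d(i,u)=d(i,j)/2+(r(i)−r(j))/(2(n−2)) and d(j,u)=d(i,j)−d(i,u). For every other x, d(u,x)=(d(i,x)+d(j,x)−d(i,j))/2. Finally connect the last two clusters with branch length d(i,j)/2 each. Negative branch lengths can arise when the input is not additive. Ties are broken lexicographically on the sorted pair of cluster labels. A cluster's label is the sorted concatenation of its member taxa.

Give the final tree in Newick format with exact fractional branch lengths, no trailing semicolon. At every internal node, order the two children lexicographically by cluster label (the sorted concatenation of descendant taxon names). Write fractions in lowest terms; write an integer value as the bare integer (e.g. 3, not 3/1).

(((H:7,T:17):33/2,J:11):-5/2,Z:-5/2)

step 1: merge (H,T) at d=24, Q=-126; branch lengths H→7, T→17; new cluster HT
  updated: d(HT,J)=55/2, d(HT,Z)=23/2
step 2: merge (HT,J) at d=55/2, Q=-45; branch lengths HT→33/2, J→11; new cluster HJT
  updated: d(HJT,Z)=-5
step 3: merge (HJT,Z) at d=-5; branch lengths HJT→-5/2, Z→-5/2; new cluster HJTZ
final tree: (((H:7,T:17):33/2,J:11):-5/2,Z:-5/2)
total length: 93/2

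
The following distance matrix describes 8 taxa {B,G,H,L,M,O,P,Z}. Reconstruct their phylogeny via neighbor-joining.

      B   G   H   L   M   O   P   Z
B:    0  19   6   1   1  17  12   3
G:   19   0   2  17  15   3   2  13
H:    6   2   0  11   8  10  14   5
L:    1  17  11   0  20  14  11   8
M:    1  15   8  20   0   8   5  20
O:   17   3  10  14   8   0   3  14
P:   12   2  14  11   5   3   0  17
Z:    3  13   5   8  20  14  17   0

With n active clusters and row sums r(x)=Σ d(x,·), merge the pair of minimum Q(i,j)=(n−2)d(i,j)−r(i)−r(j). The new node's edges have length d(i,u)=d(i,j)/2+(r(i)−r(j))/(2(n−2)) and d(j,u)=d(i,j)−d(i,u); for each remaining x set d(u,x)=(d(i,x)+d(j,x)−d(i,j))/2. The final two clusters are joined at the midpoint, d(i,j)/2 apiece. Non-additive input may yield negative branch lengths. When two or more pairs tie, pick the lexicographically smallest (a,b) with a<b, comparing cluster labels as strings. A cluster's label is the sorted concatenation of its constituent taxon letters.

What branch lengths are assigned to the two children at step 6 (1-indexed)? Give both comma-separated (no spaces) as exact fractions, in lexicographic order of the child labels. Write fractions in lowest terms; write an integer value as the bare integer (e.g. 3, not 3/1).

iteration 1: select B,L (d=1, Q=-135); attach at lengths (-17/12, 29/12); label the merged cluster BL
  updated: d(BL,G)=35/2, d(BL,H)=8, d(BL,M)=10, d(BL,O)=15, d(BL,P)=11, d(BL,Z)=5
iteration 2: select BL,Z (d=5, Q=-231/2); attach at lengths (7/4, 13/4); label the merged cluster BLZ
  updated: d(BLZ,G)=51/4, d(BLZ,H)=4, d(BLZ,M)=25/2, d(BLZ,O)=12, d(BLZ,P)=23/2
iteration 3: select BLZ,H (d=4, Q=-299/4); attach at lengths (123/32, 5/32); label the merged cluster BHLZ
  updated: d(BHLZ,G)=43/8, d(BHLZ,M)=33/4, d(BHLZ,O)=9, d(BHLZ,P)=43/4
iteration 4: select BHLZ,M (d=33/4, Q=-359/8); attach at lengths (175/48, 221/48); label the merged cluster BHLMZ
  updated: d(BHLMZ,G)=97/16, d(BHLMZ,O)=35/8, d(BHLMZ,P)=15/4
iteration 5: select BHLMZ,O (d=35/8, Q=-253/16); attach at lengths (201/64, 79/64); label the merged cluster BHLMOZ
  updated: d(BHLMOZ,G)=75/32, d(BHLMOZ,P)=19/16
iteration 6: select BHLMOZ,G (d=75/32, Q=-177/32); attach at lengths (49/64, 101/64); label the merged cluster BGHLMOZ
  updated: d(BGHLMOZ,P)=27/64
iteration 7: select BGHLMOZ,P (d=27/64); attach at lengths (27/128, 27/128); label the merged cluster BGHLMOPZ
final tree: (((((((B:-17/12,L:29/12):7/4,Z:13/4):123/32,H:5/32):175/48,M:221/48):201/64,O:79/64):49/64,G:101/64):27/128,P:27/128)
total length: 1625/64

49/64,101/64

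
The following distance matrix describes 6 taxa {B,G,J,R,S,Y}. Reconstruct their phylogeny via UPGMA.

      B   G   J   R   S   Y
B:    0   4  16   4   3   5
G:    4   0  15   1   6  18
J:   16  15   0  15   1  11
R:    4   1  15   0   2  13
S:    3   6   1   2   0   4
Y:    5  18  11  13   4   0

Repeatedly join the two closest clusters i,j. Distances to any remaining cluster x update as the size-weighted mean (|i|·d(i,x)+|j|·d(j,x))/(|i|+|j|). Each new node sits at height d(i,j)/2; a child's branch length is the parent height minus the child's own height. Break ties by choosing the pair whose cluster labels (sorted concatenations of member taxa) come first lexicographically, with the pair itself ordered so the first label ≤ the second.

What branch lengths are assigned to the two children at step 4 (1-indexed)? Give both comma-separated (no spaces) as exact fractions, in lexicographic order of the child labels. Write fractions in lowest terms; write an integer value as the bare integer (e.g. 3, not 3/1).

13/4,15/4

iteration 1: select G,R (d=1); attach at lengths (1/2, 1/2); label the merged cluster GR
  updated: d(B,GR)=4, d(GR,J)=15, d(GR,S)=4, d(GR,Y)=31/2
iteration 2: select J,S (d=1); attach at lengths (1/2, 1/2); label the merged cluster JS
  updated: d(B,JS)=19/2, d(GR,JS)=19/2, d(JS,Y)=15/2
iteration 3: select B,GR (d=4); attach at lengths (2, 3/2); label the merged cluster BGR
  updated: d(BGR,JS)=19/2, d(BGR,Y)=12
iteration 4: select JS,Y (d=15/2); attach at lengths (13/4, 15/4); label the merged cluster JSY
  updated: d(BGR,JSY)=31/3
iteration 5: select BGR,JSY (d=31/3); attach at lengths (19/6, 17/12); label the merged cluster BGJRSY
final tree: ((B:2,(G:1/2,R:1/2):3/2):19/6,((J:1/2,S:1/2):13/4,Y:15/4):17/12)
total length: 205/12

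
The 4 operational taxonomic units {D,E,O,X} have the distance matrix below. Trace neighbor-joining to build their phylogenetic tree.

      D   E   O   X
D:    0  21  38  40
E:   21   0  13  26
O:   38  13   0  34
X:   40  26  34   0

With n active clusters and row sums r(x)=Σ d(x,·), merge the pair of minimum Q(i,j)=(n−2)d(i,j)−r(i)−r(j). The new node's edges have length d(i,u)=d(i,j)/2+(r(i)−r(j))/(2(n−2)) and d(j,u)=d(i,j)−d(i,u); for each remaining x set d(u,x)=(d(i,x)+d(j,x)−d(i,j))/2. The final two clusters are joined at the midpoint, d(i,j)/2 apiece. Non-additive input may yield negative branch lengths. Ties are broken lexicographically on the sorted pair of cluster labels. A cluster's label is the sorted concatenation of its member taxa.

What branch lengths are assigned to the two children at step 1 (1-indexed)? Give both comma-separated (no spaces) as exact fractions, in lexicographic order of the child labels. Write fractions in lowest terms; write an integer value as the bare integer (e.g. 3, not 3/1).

1. join D+X (d=40, Q=-119) ⇒ DX; edges |D|=79/4, |X|=81/4
  updated: d(DX,E)=7/2, d(DX,O)=16
2. join DX+E (d=7/2, Q=-65/2) ⇒ DEX; edges |DX|=13/4, |E|=1/4
  updated: d(DEX,O)=51/4
3. join DEX+O (d=51/4) ⇒ DEOX; edges |DEX|=51/8, |O|=51/8
final tree: (((D:79/4,X:81/4):13/4,E:1/4):51/8,O:51/8)
total length: 225/4

79/4,81/4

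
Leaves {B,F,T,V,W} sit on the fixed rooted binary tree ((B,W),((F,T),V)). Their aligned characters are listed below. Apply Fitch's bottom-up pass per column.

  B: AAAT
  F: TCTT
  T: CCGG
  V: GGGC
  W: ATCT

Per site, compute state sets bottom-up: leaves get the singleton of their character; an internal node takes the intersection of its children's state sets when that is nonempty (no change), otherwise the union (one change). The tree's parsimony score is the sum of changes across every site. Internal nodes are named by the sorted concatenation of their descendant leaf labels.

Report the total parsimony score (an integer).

site 0, node BW: B={A} ∩ W={A} → {A} (+0)
site 0, node FT: F={T} ∪ T={C} → {C,T} (+1)
site 0, node FTV: FT={C,T} ∪ V={G} → {C,G,T} (+1)
site 0, node BFTVW: BW={A} ∪ FTV={C,G,T} → {A,C,G,T} (+1)
site 1, node BW: B={A} ∪ W={T} → {A,T} (+1)
site 1, node FT: F={C} ∩ T={C} → {C} (+0)
site 1, node FTV: FT={C} ∪ V={G} → {C,G} (+1)
site 1, node BFTVW: BW={A,T} ∪ FTV={C,G} → {A,C,G,T} (+1)
site 2, node BW: B={A} ∪ W={C} → {A,C} (+1)
site 2, node FT: F={T} ∪ T={G} → {G,T} (+1)
site 2, node FTV: FT={G,T} ∩ V={G} → {G} (+0)
site 2, node BFTVW: BW={A,C} ∪ FTV={G} → {A,C,G} (+1)
site 3, node BW: B={T} ∩ W={T} → {T} (+0)
site 3, node FT: F={T} ∪ T={G} → {G,T} (+1)
site 3, node FTV: FT={G,T} ∪ V={C} → {C,G,T} (+1)
site 3, node BFTVW: BW={T} ∩ FTV={C,G,T} → {T} (+0)
per-site changes: [3, 3, 3, 2]; total = 11

11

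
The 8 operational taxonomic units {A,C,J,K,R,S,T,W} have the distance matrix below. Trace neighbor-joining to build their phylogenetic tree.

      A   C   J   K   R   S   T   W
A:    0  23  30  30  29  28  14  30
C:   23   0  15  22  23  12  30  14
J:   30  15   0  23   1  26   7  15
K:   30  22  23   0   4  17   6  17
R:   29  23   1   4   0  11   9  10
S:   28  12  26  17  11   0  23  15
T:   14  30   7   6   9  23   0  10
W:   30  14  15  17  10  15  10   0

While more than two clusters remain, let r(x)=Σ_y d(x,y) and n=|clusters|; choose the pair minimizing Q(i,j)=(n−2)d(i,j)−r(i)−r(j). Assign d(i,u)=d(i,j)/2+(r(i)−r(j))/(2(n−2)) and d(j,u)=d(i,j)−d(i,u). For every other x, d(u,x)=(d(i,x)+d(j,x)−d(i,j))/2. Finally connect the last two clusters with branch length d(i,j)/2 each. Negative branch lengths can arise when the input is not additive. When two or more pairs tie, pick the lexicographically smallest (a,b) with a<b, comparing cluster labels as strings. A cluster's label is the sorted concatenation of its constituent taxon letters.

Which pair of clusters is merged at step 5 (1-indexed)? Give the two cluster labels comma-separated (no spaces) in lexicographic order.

AT,K

iteration 1: select A,T (d=14, Q=-199); attach at lengths (169/12, -1/12); label the merged cluster AT
  updated: d(AT,C)=39/2, d(AT,J)=23/2, d(AT,K)=11, d(AT,R)=12, d(AT,S)=37/2, d(AT,W)=13
iteration 2: select J,R (d=1, Q=-295/2); attach at lengths (71/20, -51/20); label the merged cluster JR
  updated: d(AT,JR)=45/4, d(C,JR)=37/2, d(JR,K)=13, d(JR,S)=18, d(JR,W)=12
iteration 3: select C,S (d=12, Q=-237/2); attach at lengths (107/16, 85/16); label the merged cluster CS
  updated: d(AT,CS)=13, d(CS,JR)=49/4, d(CS,K)=27/2, d(CS,W)=17/2
iteration 4: select CS,W (d=17/2, Q=-289/4); attach at lengths (89/24, 115/24); label the merged cluster CSW
  updated: d(AT,CSW)=35/4, d(CSW,JR)=63/8, d(CSW,K)=11
iteration 5: select AT,K (d=11, Q=-44); attach at lengths (9/2, 13/2); label the merged cluster AKT
  updated: d(AKT,CSW)=35/8, d(AKT,JR)=53/8
iteration 6: select AKT,CSW (d=35/8, Q=-151/8); attach at lengths (25/16, 45/16); label the merged cluster ACKSTW
  updated: d(ACKSTW,JR)=81/16
iteration 7: select ACKSTW,JR (d=81/16); attach at lengths (81/32, 81/32); label the merged cluster ACJKRSTW
final tree: ((((A:169/12,T:-1/12):9/2,K:13/2):25/16,((C:107/16,S:85/16):89/24,W:115/24):45/16):81/32,(J:71/20,R:-51/20):81/32)
total length: 895/16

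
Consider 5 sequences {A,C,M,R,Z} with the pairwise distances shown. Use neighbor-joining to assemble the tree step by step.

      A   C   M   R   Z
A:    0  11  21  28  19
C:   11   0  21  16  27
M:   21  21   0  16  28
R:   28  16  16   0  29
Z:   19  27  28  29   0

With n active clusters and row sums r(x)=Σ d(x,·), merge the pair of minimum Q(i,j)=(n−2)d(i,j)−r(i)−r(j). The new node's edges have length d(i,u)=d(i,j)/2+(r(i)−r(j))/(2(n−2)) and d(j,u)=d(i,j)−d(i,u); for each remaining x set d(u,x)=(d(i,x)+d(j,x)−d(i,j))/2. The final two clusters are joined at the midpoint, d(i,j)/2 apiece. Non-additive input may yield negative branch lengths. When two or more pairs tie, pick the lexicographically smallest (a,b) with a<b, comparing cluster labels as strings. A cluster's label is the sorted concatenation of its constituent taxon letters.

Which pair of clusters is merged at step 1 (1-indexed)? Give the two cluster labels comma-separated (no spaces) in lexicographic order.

iteration 1: select M,R (d=16, Q=-127); attach at lengths (15/2, 17/2); label the merged cluster MR
  updated: d(A,MR)=33/2, d(C,MR)=21/2, d(MR,Z)=41/2
iteration 2: select A,Z (d=19, Q=-75); attach at lengths (9/2, 29/2); label the merged cluster AZ
  updated: d(AZ,C)=19/2, d(AZ,MR)=9
iteration 3: select AZ,C (d=19/2, Q=-29); attach at lengths (4, 11/2); label the merged cluster ACZ
  updated: d(ACZ,MR)=5
iteration 4: select ACZ,MR (d=5); attach at lengths (5/2, 5/2); label the merged cluster ACMRZ
final tree: (((A:9/2,Z:29/2):4,C:11/2):5/2,(M:15/2,R:17/2):5/2)
total length: 99/2

M,R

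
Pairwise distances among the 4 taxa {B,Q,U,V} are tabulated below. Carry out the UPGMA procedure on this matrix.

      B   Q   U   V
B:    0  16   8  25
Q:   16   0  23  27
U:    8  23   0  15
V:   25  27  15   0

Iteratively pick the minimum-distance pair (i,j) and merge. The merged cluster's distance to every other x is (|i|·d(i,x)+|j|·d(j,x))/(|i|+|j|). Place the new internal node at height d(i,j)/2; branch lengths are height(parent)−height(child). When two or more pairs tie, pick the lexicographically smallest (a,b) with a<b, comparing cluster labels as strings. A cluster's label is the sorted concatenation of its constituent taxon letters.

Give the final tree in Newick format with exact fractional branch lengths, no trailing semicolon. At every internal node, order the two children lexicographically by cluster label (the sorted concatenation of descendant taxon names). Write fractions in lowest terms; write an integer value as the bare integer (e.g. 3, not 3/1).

(((B:4,U:4):23/4,Q:39/4):17/12,V:67/6)

1. join B+U (d=8) ⇒ BU; edges |B|=4, |U|=4
  updated: d(BU,Q)=39/2, d(BU,V)=20
2. join BU+Q (d=39/2) ⇒ BQU; edges |BU|=23/4, |Q|=39/4
  updated: d(BQU,V)=67/3
3. join BQU+V (d=67/3) ⇒ BQUV; edges |BQU|=17/12, |V|=67/6
final tree: (((B:4,U:4):23/4,Q:39/4):17/12,V:67/6)
total length: 433/12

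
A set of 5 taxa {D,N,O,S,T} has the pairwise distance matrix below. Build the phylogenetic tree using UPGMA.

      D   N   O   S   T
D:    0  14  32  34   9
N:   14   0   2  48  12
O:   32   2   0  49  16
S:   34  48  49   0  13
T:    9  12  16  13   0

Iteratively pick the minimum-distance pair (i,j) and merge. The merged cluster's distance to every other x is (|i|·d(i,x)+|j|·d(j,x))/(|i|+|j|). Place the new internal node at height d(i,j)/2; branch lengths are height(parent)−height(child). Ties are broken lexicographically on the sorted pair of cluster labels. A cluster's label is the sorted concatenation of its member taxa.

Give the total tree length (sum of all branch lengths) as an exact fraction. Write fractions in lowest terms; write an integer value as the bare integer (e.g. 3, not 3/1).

1. join N+O (d=2) ⇒ NO; edges |N|=1, |O|=1
  updated: d(D,NO)=23, d(NO,S)=97/2, d(NO,T)=14
2. join D+T (d=9) ⇒ DT; edges |D|=9/2, |T|=9/2
  updated: d(DT,NO)=37/2, d(DT,S)=47/2
3. join DT+NO (d=37/2) ⇒ DNOT; edges |DT|=19/4, |NO|=33/4
  updated: d(DNOT,S)=36
4. join DNOT+S (d=36) ⇒ DNOST; edges |DNOT|=35/4, |S|=18
final tree: (((D:9/2,T:9/2):19/4,(N:1,O:1):33/4):35/4,S:18)
total length: 203/4

203/4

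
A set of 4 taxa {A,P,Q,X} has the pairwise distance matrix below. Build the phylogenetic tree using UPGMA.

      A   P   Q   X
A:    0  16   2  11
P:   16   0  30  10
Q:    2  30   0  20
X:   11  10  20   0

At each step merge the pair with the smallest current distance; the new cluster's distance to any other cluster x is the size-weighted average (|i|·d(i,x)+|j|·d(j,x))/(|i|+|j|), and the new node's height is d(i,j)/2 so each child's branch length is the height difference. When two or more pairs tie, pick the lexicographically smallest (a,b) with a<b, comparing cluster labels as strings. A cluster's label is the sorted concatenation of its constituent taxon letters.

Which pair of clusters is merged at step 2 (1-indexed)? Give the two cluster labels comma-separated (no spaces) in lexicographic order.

P,X

step 1: merge (A,Q) at d=2; branch lengths A→1, Q→1; new cluster AQ
  updated: d(AQ,P)=23, d(AQ,X)=31/2
step 2: merge (P,X) at d=10; branch lengths P→5, X→5; new cluster PX
  updated: d(AQ,PX)=77/4
step 3: merge (AQ,PX) at d=77/4; branch lengths AQ→69/8, PX→37/8; new cluster APQX
final tree: ((A:1,Q:1):69/8,(P:5,X:5):37/8)
total length: 101/4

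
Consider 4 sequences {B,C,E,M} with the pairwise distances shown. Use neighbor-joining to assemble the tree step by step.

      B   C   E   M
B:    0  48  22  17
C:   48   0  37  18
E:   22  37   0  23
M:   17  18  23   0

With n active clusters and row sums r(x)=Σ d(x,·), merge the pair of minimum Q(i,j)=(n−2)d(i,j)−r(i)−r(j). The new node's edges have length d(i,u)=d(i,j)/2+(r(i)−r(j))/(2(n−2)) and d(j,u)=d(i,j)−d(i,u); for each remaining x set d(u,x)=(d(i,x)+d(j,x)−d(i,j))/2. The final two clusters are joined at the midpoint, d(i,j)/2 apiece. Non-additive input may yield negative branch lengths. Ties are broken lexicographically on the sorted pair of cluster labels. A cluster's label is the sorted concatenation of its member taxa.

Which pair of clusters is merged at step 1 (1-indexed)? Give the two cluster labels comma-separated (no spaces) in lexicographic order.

1. join B+E (d=22, Q=-125) ⇒ BE; edges |B|=49/4, |E|=39/4
  updated: d(BE,C)=63/2, d(BE,M)=9
2. join BE+C (d=63/2, Q=-117/2) ⇒ BCE; edges |BE|=45/4, |C|=81/4
  updated: d(BCE,M)=-9/4
3. join BCE+M (d=-9/4) ⇒ BCEM; edges |BCE|=-9/8, |M|=-9/8
final tree: (((B:49/4,E:39/4):45/4,C:81/4):-9/8,M:-9/8)
total length: 205/4

B,E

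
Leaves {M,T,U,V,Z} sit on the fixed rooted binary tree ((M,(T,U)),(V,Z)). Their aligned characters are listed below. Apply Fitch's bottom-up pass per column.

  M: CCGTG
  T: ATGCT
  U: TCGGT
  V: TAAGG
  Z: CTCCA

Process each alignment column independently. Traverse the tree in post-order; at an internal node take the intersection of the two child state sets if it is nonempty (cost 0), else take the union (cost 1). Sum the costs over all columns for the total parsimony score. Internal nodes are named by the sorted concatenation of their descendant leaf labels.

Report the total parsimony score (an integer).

site 0, node TU: T={A} ∪ U={T} → {A,T} (+1)
site 0, node MTU: M={C} ∪ TU={A,T} → {A,C,T} (+1)
site 0, node VZ: V={T} ∪ Z={C} → {C,T} (+1)
site 0, node MTUVZ: MTU={A,C,T} ∩ VZ={C,T} → {C,T} (+0)
site 1, node TU: T={T} ∪ U={C} → {C,T} (+1)
site 1, node MTU: M={C} ∩ TU={C,T} → {C} (+0)
site 1, node VZ: V={A} ∪ Z={T} → {A,T} (+1)
site 1, node MTUVZ: MTU={C} ∪ VZ={A,T} → {A,C,T} (+1)
site 2, node TU: T={G} ∩ U={G} → {G} (+0)
site 2, node MTU: M={G} ∩ TU={G} → {G} (+0)
site 2, node VZ: V={A} ∪ Z={C} → {A,C} (+1)
site 2, node MTUVZ: MTU={G} ∪ VZ={A,C} → {A,C,G} (+1)
site 3, node TU: T={C} ∪ U={G} → {C,G} (+1)
site 3, node MTU: M={T} ∪ TU={C,G} → {C,G,T} (+1)
site 3, node VZ: V={G} ∪ Z={C} → {C,G} (+1)
site 3, node MTUVZ: MTU={C,G,T} ∩ VZ={C,G} → {C,G} (+0)
site 4, node TU: T={T} ∩ U={T} → {T} (+0)
site 4, node MTU: M={G} ∪ TU={T} → {G,T} (+1)
site 4, node VZ: V={G} ∪ Z={A} → {A,G} (+1)
site 4, node MTUVZ: MTU={G,T} ∩ VZ={A,G} → {G} (+0)
per-site changes: [3, 3, 2, 3, 2]; total = 13

13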